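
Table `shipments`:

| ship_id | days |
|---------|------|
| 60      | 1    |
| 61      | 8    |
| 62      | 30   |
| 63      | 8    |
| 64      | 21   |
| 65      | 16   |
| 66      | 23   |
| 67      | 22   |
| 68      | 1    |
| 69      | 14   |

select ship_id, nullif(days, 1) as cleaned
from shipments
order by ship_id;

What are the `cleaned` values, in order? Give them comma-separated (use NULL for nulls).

NULL, 8, 30, 8, 21, 16, 23, 22, NULL, 14

ship_id=60: days=1 vs 1: equal → NULL
ship_id=61: days=8 vs 1: differ → 8
ship_id=62: days=30 vs 1: differ → 30
ship_id=63: days=8 vs 1: differ → 8
ship_id=64: days=21 vs 1: differ → 21
ship_id=65: days=16 vs 1: differ → 16
ship_id=66: days=23 vs 1: differ → 23
ship_id=67: days=22 vs 1: differ → 22
ship_id=68: days=1 vs 1: equal → NULL
ship_id=69: days=14 vs 1: differ → 14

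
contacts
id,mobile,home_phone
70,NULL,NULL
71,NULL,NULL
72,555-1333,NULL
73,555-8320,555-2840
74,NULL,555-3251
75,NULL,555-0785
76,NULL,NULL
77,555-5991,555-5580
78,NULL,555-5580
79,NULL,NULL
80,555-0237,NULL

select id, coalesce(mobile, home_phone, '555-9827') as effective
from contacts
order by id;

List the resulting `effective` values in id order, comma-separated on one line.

555-9827, 555-9827, 555-1333, 555-8320, 555-3251, 555-0785, 555-9827, 555-5991, 555-5580, 555-9827, 555-0237

id=70: mobile=NULL, home_phone=NULL, → literal 555-9827 → 555-9827
id=71: mobile=NULL, home_phone=NULL, → literal 555-9827 → 555-9827
id=72: mobile=555-1333 → 555-1333
id=73: mobile=555-8320 → 555-8320
id=74: mobile=NULL, home_phone=555-3251 → 555-3251
id=75: mobile=NULL, home_phone=555-0785 → 555-0785
id=76: mobile=NULL, home_phone=NULL, → literal 555-9827 → 555-9827
id=77: mobile=555-5991 → 555-5991
id=78: mobile=NULL, home_phone=555-5580 → 555-5580
id=79: mobile=NULL, home_phone=NULL, → literal 555-9827 → 555-9827
id=80: mobile=555-0237 → 555-0237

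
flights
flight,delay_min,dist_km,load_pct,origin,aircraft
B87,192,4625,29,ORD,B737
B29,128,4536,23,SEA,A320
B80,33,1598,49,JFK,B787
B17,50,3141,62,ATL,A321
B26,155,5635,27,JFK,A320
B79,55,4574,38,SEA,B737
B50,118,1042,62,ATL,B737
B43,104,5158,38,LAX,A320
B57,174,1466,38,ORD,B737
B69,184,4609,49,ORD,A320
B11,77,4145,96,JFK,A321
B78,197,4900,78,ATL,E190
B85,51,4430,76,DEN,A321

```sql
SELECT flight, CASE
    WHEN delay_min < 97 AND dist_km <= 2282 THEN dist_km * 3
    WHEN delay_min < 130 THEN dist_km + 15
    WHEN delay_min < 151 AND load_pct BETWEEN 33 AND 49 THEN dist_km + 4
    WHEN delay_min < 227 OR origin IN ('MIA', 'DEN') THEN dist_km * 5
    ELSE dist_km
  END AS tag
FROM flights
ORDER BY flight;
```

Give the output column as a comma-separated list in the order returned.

flight=B11: delay_min < 130 → 4160
flight=B17: delay_min < 130 → 3156
flight=B26: delay_min < 227 OR origin IN ('MIA', 'DEN') → 28175
flight=B29: delay_min < 130 → 4551
flight=B43: delay_min < 130 → 5173
flight=B50: delay_min < 130 → 1057
flight=B57: delay_min < 227 OR origin IN ('MIA', 'DEN') → 7330
flight=B69: delay_min < 227 OR origin IN ('MIA', 'DEN') → 23045
flight=B78: delay_min < 227 OR origin IN ('MIA', 'DEN') → 24500
flight=B79: delay_min < 130 → 4589
flight=B80: delay_min < 97 AND dist_km <= 2282 → 4794
flight=B85: delay_min < 130 → 4445
flight=B87: delay_min < 227 OR origin IN ('MIA', 'DEN') → 23125

4160, 3156, 28175, 4551, 5173, 1057, 7330, 23045, 24500, 4589, 4794, 4445, 23125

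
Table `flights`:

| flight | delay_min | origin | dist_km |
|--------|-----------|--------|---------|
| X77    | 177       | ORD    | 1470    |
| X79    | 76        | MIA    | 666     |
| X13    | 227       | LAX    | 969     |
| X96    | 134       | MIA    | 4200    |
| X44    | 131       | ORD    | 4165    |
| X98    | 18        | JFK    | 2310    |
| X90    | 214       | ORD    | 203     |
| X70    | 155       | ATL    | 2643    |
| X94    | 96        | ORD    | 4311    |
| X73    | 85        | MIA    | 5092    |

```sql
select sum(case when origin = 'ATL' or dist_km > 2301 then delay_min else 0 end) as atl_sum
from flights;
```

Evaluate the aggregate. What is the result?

flight=X77: ✗
flight=X79: ✗
flight=X13: ✗
flight=X96: ✓ → 134
flight=X44: ✓ → 131
flight=X98: ✓ → 18
flight=X90: ✗
flight=X70: ✓ → 155
flight=X94: ✓ → 96
flight=X73: ✓ → 85
atl_sum = 134 + 131 + 18 + 155 + 96 + 85 = 619

619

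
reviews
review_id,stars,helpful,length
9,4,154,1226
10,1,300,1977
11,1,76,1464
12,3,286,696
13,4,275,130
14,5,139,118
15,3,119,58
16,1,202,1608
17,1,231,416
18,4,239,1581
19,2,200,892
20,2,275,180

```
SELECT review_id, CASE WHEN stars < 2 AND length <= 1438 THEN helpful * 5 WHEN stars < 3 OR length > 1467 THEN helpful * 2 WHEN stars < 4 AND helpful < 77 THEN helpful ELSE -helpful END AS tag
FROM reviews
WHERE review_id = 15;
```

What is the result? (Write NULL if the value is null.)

review_id = 15: stars=3, helpful=119, length=58.
stars < 2 AND length <= 1438 → false
stars < 3 OR length > 1467 → false
stars < 4 AND helpful < 77 → false
No prior WHEN matched → ELSE → -119

-119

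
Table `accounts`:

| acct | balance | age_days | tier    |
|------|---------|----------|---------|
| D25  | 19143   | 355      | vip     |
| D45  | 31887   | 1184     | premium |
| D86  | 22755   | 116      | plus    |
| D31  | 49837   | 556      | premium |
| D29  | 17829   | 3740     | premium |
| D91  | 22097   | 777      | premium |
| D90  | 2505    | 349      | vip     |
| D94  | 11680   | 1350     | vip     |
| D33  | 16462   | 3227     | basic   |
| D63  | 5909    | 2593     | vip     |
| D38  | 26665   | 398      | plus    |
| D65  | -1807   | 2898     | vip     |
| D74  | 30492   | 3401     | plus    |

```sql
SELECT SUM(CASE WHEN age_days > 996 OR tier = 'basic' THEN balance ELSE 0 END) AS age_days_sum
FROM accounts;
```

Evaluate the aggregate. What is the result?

acct=D25: ✗
acct=D45: ✓ → 31887
acct=D86: ✗
acct=D31: ✗
acct=D29: ✓ → 17829
acct=D91: ✗
acct=D90: ✗
acct=D94: ✓ → 11680
acct=D33: ✓ → 16462
acct=D63: ✓ → 5909
acct=D38: ✗
acct=D65: ✓ → -1807
acct=D74: ✓ → 30492
age_days_sum = 31887 + 17829 + 11680 + 16462 + 5909 + -1807 + 30492 = 112452

112452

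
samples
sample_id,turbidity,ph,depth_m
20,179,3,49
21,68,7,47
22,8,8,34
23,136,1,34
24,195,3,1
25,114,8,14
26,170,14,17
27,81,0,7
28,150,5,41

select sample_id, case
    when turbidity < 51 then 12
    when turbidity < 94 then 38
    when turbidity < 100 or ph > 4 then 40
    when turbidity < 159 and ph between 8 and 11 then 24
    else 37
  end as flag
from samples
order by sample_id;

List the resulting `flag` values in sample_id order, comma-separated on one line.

sample_id=20: ELSE → 37
sample_id=21: turbidity < 94 → 38
sample_id=22: turbidity < 51 → 12
sample_id=23: ELSE → 37
sample_id=24: ELSE → 37
sample_id=25: turbidity < 100 or ph > 4 → 40
sample_id=26: turbidity < 100 or ph > 4 → 40
sample_id=27: turbidity < 94 → 38
sample_id=28: turbidity < 100 or ph > 4 → 40

37, 38, 12, 37, 37, 40, 40, 38, 40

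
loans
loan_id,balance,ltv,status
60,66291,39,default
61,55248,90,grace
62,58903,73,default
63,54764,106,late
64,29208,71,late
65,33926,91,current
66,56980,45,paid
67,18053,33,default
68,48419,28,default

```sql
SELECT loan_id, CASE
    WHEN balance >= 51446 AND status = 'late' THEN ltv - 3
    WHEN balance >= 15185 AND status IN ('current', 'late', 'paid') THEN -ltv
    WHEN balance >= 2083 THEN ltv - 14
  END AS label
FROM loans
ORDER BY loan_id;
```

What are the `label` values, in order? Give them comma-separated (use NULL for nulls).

loan_id=60: balance >= 2083 → 25
loan_id=61: balance >= 2083 → 76
loan_id=62: balance >= 2083 → 59
loan_id=63: balance >= 51446 AND status = 'late' → 103
loan_id=64: balance >= 15185 AND status IN ('current', 'late', 'paid') → -71
loan_id=65: balance >= 15185 AND status IN ('current', 'late', 'paid') → -91
loan_id=66: balance >= 15185 AND status IN ('current', 'late', 'paid') → -45
loan_id=67: balance >= 2083 → 19
loan_id=68: balance >= 2083 → 14

25, 76, 59, 103, -71, -91, -45, 19, 14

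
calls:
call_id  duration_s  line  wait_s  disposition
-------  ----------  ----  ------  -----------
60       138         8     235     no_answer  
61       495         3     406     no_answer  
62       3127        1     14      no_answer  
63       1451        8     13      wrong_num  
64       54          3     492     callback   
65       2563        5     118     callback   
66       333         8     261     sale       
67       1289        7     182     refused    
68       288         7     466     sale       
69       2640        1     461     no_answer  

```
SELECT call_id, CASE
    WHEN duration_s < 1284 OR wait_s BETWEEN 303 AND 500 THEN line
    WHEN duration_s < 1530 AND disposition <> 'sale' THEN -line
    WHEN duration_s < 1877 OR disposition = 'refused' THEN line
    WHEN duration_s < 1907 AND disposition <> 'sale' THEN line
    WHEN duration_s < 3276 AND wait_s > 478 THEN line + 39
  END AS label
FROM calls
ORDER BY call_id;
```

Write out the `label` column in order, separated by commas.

8, 3, NULL, -8, 3, NULL, 8, -7, 7, 1

call_id=60: duration_s < 1284 OR wait_s BETWEEN 303 AND 500 → 8
call_id=61: duration_s < 1284 OR wait_s BETWEEN 303 AND 500 → 3
call_id=62: (no match → NULL) → NULL
call_id=63: duration_s < 1530 AND disposition <> 'sale' → -8
call_id=64: duration_s < 1284 OR wait_s BETWEEN 303 AND 500 → 3
call_id=65: (no match → NULL) → NULL
call_id=66: duration_s < 1284 OR wait_s BETWEEN 303 AND 500 → 8
call_id=67: duration_s < 1530 AND disposition <> 'sale' → -7
call_id=68: duration_s < 1284 OR wait_s BETWEEN 303 AND 500 → 7
call_id=69: duration_s < 1284 OR wait_s BETWEEN 303 AND 500 → 1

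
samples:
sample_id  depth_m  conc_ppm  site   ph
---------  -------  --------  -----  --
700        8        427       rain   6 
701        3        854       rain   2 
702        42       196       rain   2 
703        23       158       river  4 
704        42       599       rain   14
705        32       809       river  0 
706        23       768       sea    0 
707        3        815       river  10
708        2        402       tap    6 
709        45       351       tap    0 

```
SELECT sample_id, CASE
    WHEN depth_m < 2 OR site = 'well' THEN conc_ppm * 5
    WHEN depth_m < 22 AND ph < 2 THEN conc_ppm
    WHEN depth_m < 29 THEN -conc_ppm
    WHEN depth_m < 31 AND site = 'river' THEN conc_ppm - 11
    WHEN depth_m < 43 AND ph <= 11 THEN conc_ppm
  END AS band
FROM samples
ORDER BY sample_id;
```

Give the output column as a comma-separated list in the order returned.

sample_id=700: depth_m < 29 → -427
sample_id=701: depth_m < 29 → -854
sample_id=702: depth_m < 43 AND ph <= 11 → 196
sample_id=703: depth_m < 29 → -158
sample_id=704: (no match → NULL) → NULL
sample_id=705: depth_m < 43 AND ph <= 11 → 809
sample_id=706: depth_m < 29 → -768
sample_id=707: depth_m < 29 → -815
sample_id=708: depth_m < 29 → -402
sample_id=709: (no match → NULL) → NULL

-427, -854, 196, -158, NULL, 809, -768, -815, -402, NULL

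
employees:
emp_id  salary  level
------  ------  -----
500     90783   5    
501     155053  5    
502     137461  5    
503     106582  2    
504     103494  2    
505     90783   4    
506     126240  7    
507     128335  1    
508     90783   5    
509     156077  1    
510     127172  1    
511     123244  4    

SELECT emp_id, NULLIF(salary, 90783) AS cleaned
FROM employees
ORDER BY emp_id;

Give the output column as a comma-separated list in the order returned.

NULL, 155053, 137461, 106582, 103494, NULL, 126240, 128335, NULL, 156077, 127172, 123244

emp_id=500: salary=90783 vs 90783: equal → NULL
emp_id=501: salary=155053 vs 90783: differ → 155053
emp_id=502: salary=137461 vs 90783: differ → 137461
emp_id=503: salary=106582 vs 90783: differ → 106582
emp_id=504: salary=103494 vs 90783: differ → 103494
emp_id=505: salary=90783 vs 90783: equal → NULL
emp_id=506: salary=126240 vs 90783: differ → 126240
emp_id=507: salary=128335 vs 90783: differ → 128335
emp_id=508: salary=90783 vs 90783: equal → NULL
emp_id=509: salary=156077 vs 90783: differ → 156077
emp_id=510: salary=127172 vs 90783: differ → 127172
emp_id=511: salary=123244 vs 90783: differ → 123244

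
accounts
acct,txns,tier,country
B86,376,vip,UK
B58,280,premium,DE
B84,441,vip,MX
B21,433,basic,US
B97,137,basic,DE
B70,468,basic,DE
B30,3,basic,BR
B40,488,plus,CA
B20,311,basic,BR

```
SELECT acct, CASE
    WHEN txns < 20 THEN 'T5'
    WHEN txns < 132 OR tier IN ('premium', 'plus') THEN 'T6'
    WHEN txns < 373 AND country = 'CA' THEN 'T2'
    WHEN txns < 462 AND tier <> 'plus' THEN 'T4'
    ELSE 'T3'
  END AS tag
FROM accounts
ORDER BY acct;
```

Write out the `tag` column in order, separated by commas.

T4, T4, T5, T6, T6, T3, T4, T4, T4

acct=B20: txns < 462 AND tier <> 'plus' → T4
acct=B21: txns < 462 AND tier <> 'plus' → T4
acct=B30: txns < 20 → T5
acct=B40: txns < 132 OR tier IN ('premium', 'plus') → T6
acct=B58: txns < 132 OR tier IN ('premium', 'plus') → T6
acct=B70: ELSE → T3
acct=B84: txns < 462 AND tier <> 'plus' → T4
acct=B86: txns < 462 AND tier <> 'plus' → T4
acct=B97: txns < 462 AND tier <> 'plus' → T4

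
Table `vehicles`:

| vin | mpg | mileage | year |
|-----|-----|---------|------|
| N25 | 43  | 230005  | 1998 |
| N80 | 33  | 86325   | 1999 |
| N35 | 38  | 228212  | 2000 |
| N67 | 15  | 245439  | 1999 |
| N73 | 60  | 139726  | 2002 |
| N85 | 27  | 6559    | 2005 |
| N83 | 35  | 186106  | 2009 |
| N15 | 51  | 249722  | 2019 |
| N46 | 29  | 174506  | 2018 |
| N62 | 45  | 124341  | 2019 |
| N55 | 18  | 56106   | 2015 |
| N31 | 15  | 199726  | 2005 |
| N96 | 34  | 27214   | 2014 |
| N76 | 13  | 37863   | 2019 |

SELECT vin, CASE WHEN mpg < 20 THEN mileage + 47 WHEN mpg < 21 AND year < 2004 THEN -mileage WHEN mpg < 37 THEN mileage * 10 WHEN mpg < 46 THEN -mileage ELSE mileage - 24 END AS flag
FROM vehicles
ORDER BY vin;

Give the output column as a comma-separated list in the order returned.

249698, -230005, 199773, -228212, 1745060, 56153, -124341, 245486, 139702, 37910, 863250, 1861060, 65590, 272140

vin=N15: ELSE → 249698
vin=N25: mpg < 46 → -230005
vin=N31: mpg < 20 → 199773
vin=N35: mpg < 46 → -228212
vin=N46: mpg < 37 → 1745060
vin=N55: mpg < 20 → 56153
vin=N62: mpg < 46 → -124341
vin=N67: mpg < 20 → 245486
vin=N73: ELSE → 139702
vin=N76: mpg < 20 → 37910
vin=N80: mpg < 37 → 863250
vin=N83: mpg < 37 → 1861060
vin=N85: mpg < 37 → 65590
vin=N96: mpg < 37 → 272140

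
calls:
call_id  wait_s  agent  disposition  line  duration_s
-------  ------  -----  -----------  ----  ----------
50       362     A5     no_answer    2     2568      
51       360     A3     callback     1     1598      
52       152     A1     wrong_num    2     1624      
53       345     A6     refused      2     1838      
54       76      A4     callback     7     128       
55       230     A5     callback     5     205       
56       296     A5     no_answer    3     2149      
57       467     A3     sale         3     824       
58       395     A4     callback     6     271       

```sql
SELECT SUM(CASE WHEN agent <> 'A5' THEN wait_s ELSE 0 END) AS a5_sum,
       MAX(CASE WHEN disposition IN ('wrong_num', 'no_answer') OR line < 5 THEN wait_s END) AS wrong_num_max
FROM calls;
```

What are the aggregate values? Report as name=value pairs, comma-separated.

[a5_sum: agent <> 'A5']
call_id=50: ✗
call_id=51: ✓ → 360
call_id=52: ✓ → 152
call_id=53: ✓ → 345
call_id=54: ✓ → 76
call_id=55: ✗
call_id=56: ✗
call_id=57: ✓ → 467
call_id=58: ✓ → 395
a5_sum = 360 + 152 + 345 + 76 + 467 + 395 = 1795
—
[wrong_num_max: disposition IN ('wrong_num', 'no_answer') OR line < 5]
call_id=50: ✓ → 362
call_id=51: ✓ → 360
call_id=52: ✓ → 152
call_id=53: ✓ → 345
call_id=54: ✗
call_id=55: ✗
call_id=56: ✓ → 296
call_id=57: ✓ → 467
call_id=58: ✗
wrong_num_max = MAX(362, 360, 152, 345, 296, 467) = 467

a5_sum=1795, wrong_num_max=467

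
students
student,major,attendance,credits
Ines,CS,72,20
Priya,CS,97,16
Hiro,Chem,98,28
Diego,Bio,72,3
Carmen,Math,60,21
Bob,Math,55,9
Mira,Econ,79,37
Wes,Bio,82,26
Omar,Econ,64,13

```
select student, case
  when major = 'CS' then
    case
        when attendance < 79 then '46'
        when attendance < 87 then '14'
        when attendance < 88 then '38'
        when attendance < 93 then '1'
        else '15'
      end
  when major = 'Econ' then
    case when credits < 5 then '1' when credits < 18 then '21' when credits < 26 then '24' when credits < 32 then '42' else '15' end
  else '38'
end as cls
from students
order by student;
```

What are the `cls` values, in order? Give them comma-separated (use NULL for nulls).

student=Bob: major='Math' → outer ELSE → 38
student=Carmen: major='Math' → outer ELSE → 38
student=Diego: major='Bio' → outer ELSE → 38
student=Hiro: major='Chem' → outer ELSE → 38
student=Ines: major='CS' → inner[attendance < 79] → 46
student=Mira: major='Econ' → inner[ELSE] → 15
student=Omar: major='Econ' → inner[credits < 18] → 21
student=Priya: major='CS' → inner[ELSE] → 15
student=Wes: major='Bio' → outer ELSE → 38

38, 38, 38, 38, 46, 15, 21, 15, 38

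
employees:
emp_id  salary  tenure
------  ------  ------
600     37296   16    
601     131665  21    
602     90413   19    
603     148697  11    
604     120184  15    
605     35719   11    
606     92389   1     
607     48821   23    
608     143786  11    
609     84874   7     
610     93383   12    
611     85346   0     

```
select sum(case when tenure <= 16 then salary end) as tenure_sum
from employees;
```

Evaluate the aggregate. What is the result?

emp_id=600: ✓ → 37296
emp_id=601: ✗
emp_id=602: ✗
emp_id=603: ✓ → 148697
emp_id=604: ✓ → 120184
emp_id=605: ✓ → 35719
emp_id=606: ✓ → 92389
emp_id=607: ✗
emp_id=608: ✓ → 143786
emp_id=609: ✓ → 84874
emp_id=610: ✓ → 93383
emp_id=611: ✓ → 85346
tenure_sum = 37296 + 148697 + 120184 + 35719 + 92389 + 143786 + 84874 + 93383 + 85346 = 841674

841674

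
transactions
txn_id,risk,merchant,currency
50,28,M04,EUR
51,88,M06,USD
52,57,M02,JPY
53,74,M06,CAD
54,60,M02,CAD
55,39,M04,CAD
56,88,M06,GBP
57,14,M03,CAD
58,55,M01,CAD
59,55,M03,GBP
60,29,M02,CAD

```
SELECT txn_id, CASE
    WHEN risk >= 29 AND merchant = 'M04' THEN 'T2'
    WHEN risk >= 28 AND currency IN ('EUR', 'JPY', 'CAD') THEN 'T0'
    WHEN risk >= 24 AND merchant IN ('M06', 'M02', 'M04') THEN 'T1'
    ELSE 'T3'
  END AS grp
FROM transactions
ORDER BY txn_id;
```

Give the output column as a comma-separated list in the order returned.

txn_id=50: risk >= 28 AND currency IN ('EUR', 'JPY', 'CAD') → T0
txn_id=51: risk >= 24 AND merchant IN ('M06', 'M02', 'M04') → T1
txn_id=52: risk >= 28 AND currency IN ('EUR', 'JPY', 'CAD') → T0
txn_id=53: risk >= 28 AND currency IN ('EUR', 'JPY', 'CAD') → T0
txn_id=54: risk >= 28 AND currency IN ('EUR', 'JPY', 'CAD') → T0
txn_id=55: risk >= 29 AND merchant = 'M04' → T2
txn_id=56: risk >= 24 AND merchant IN ('M06', 'M02', 'M04') → T1
txn_id=57: ELSE → T3
txn_id=58: risk >= 28 AND currency IN ('EUR', 'JPY', 'CAD') → T0
txn_id=59: ELSE → T3
txn_id=60: risk >= 28 AND currency IN ('EUR', 'JPY', 'CAD') → T0

T0, T1, T0, T0, T0, T2, T1, T3, T0, T3, T0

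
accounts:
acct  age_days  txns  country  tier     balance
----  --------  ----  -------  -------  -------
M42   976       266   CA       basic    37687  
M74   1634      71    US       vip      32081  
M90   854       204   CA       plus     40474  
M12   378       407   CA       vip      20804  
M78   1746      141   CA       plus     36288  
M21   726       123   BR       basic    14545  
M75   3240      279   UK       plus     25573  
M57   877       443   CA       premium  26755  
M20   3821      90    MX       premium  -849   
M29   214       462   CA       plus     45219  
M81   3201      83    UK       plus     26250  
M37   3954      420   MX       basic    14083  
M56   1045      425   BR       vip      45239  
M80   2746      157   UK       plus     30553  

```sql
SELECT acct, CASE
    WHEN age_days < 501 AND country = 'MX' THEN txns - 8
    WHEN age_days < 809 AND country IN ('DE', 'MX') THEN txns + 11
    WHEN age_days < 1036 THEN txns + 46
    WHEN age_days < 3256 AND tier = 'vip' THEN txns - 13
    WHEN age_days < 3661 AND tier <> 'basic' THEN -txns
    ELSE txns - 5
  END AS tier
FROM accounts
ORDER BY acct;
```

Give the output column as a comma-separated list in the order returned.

acct=M12: age_days < 1036 → 453
acct=M20: ELSE → 85
acct=M21: age_days < 1036 → 169
acct=M29: age_days < 1036 → 508
acct=M37: ELSE → 415
acct=M42: age_days < 1036 → 312
acct=M56: age_days < 3256 AND tier = 'vip' → 412
acct=M57: age_days < 1036 → 489
acct=M74: age_days < 3256 AND tier = 'vip' → 58
acct=M75: age_days < 3661 AND tier <> 'basic' → -279
acct=M78: age_days < 3661 AND tier <> 'basic' → -141
acct=M80: age_days < 3661 AND tier <> 'basic' → -157
acct=M81: age_days < 3661 AND tier <> 'basic' → -83
acct=M90: age_days < 1036 → 250

453, 85, 169, 508, 415, 312, 412, 489, 58, -279, -141, -157, -83, 250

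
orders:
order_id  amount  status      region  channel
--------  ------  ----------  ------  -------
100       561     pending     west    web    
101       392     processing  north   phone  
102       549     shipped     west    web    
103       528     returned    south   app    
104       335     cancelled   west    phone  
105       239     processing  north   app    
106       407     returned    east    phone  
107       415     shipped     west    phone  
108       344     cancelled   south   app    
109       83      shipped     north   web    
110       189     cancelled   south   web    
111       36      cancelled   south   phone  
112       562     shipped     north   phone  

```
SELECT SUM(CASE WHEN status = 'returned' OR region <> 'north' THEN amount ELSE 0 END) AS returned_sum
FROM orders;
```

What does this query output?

3364

order_id=100: ✓ → 561
order_id=101: ✗
order_id=102: ✓ → 549
order_id=103: ✓ → 528
order_id=104: ✓ → 335
order_id=105: ✗
order_id=106: ✓ → 407
order_id=107: ✓ → 415
order_id=108: ✓ → 344
order_id=109: ✗
order_id=110: ✓ → 189
order_id=111: ✓ → 36
order_id=112: ✗
returned_sum = 561 + 549 + 528 + 335 + 407 + 415 + 344 + 189 + 36 = 3364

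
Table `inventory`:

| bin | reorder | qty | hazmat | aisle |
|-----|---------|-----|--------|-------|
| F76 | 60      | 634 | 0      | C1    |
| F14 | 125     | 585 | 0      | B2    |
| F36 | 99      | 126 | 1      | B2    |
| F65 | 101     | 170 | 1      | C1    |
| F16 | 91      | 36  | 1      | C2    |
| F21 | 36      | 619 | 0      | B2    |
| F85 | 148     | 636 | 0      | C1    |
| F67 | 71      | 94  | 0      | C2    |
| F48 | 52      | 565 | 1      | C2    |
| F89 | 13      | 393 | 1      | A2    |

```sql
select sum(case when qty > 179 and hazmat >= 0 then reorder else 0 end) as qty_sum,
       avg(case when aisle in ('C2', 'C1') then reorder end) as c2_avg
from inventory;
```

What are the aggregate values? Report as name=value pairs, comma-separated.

[qty_sum: qty > 179 and hazmat >= 0]
bin=F76: ✓ → 60
bin=F14: ✓ → 125
bin=F36: ✗
bin=F65: ✗
bin=F16: ✗
bin=F21: ✓ → 36
bin=F85: ✓ → 148
bin=F67: ✗
bin=F48: ✓ → 52
bin=F89: ✓ → 13
qty_sum = 60 + 125 + 36 + 148 + 52 + 13 = 434
—
[c2_avg: aisle in ('C2', 'C1')]
bin=F76: ✓ → 60
bin=F14: ✗
bin=F36: ✗
bin=F65: ✓ → 101
bin=F16: ✓ → 91
bin=F21: ✗
bin=F85: ✓ → 148
bin=F67: ✓ → 71
bin=F48: ✓ → 52
bin=F89: ✗
c2_avg = (60 + 101 + 91 + 148 + 71 + 52) / 6 = 87.1666666667

qty_sum=434, c2_avg=87.1666666667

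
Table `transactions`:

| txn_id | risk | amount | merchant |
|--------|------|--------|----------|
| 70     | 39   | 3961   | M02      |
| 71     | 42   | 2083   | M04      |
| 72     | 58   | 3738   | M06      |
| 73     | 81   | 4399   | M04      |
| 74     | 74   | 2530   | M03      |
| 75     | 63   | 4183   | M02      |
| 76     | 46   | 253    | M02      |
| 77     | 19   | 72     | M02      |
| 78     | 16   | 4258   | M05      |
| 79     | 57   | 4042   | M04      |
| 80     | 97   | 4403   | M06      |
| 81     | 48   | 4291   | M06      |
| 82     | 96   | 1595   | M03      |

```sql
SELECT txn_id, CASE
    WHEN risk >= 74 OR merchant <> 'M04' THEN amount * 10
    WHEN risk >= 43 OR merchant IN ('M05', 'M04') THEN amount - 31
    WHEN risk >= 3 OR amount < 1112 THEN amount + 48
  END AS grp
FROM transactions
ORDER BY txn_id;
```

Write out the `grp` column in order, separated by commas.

txn_id=70: risk >= 74 OR merchant <> 'M04' → 39610
txn_id=71: risk >= 43 OR merchant IN ('M05', 'M04') → 2052
txn_id=72: risk >= 74 OR merchant <> 'M04' → 37380
txn_id=73: risk >= 74 OR merchant <> 'M04' → 43990
txn_id=74: risk >= 74 OR merchant <> 'M04' → 25300
txn_id=75: risk >= 74 OR merchant <> 'M04' → 41830
txn_id=76: risk >= 74 OR merchant <> 'M04' → 2530
txn_id=77: risk >= 74 OR merchant <> 'M04' → 720
txn_id=78: risk >= 74 OR merchant <> 'M04' → 42580
txn_id=79: risk >= 43 OR merchant IN ('M05', 'M04') → 4011
txn_id=80: risk >= 74 OR merchant <> 'M04' → 44030
txn_id=81: risk >= 74 OR merchant <> 'M04' → 42910
txn_id=82: risk >= 74 OR merchant <> 'M04' → 15950

39610, 2052, 37380, 43990, 25300, 41830, 2530, 720, 42580, 4011, 44030, 42910, 15950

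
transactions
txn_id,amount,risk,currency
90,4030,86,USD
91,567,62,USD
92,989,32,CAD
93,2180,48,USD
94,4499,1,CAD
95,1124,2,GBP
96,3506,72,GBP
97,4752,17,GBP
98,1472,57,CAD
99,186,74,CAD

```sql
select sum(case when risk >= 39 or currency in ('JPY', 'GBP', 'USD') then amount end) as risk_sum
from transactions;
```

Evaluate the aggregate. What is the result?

txn_id=90: ✓ → 4030
txn_id=91: ✓ → 567
txn_id=92: ✗
txn_id=93: ✓ → 2180
txn_id=94: ✗
txn_id=95: ✓ → 1124
txn_id=96: ✓ → 3506
txn_id=97: ✓ → 4752
txn_id=98: ✓ → 1472
txn_id=99: ✓ → 186
risk_sum = 4030 + 567 + 2180 + 1124 + 3506 + 4752 + 1472 + 186 = 17817

17817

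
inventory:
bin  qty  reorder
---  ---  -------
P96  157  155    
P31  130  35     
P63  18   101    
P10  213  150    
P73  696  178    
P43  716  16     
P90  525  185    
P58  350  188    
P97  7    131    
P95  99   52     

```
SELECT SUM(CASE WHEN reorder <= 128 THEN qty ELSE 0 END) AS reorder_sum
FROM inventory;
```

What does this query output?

bin=P96: ✗
bin=P31: ✓ → 130
bin=P63: ✓ → 18
bin=P10: ✗
bin=P73: ✗
bin=P43: ✓ → 716
bin=P90: ✗
bin=P58: ✗
bin=P97: ✗
bin=P95: ✓ → 99
reorder_sum = 130 + 18 + 716 + 99 = 963

963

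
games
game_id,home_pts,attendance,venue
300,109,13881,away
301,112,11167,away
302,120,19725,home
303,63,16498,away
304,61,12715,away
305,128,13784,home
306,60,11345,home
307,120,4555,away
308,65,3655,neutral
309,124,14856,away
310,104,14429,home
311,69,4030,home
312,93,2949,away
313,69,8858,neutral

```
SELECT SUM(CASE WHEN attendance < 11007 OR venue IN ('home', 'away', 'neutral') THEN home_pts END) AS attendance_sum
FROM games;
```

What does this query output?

game_id=300: ✓ → 109
game_id=301: ✓ → 112
game_id=302: ✓ → 120
game_id=303: ✓ → 63
game_id=304: ✓ → 61
game_id=305: ✓ → 128
game_id=306: ✓ → 60
game_id=307: ✓ → 120
game_id=308: ✓ → 65
game_id=309: ✓ → 124
game_id=310: ✓ → 104
game_id=311: ✓ → 69
game_id=312: ✓ → 93
game_id=313: ✓ → 69
attendance_sum = 109 + 112 + 120 + 63 + 61 + 128 + 60 + 120 + 65 + 124 + 104 + 69 + 93 + 69 = 1297

1297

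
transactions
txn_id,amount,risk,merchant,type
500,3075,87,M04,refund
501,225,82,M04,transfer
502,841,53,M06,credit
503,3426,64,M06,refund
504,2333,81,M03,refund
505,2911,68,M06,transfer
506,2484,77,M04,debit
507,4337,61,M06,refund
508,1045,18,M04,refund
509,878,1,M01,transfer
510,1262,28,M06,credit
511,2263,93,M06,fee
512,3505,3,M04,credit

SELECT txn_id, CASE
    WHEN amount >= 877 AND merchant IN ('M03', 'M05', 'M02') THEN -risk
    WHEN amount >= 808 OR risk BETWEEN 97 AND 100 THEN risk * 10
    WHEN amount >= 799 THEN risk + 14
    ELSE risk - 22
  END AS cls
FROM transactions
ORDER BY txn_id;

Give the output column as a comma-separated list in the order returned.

txn_id=500: amount >= 808 OR risk BETWEEN 97 AND 100 → 870
txn_id=501: ELSE → 60
txn_id=502: amount >= 808 OR risk BETWEEN 97 AND 100 → 530
txn_id=503: amount >= 808 OR risk BETWEEN 97 AND 100 → 640
txn_id=504: amount >= 877 AND merchant IN ('M03', 'M05', 'M02') → -81
txn_id=505: amount >= 808 OR risk BETWEEN 97 AND 100 → 680
txn_id=506: amount >= 808 OR risk BETWEEN 97 AND 100 → 770
txn_id=507: amount >= 808 OR risk BETWEEN 97 AND 100 → 610
txn_id=508: amount >= 808 OR risk BETWEEN 97 AND 100 → 180
txn_id=509: amount >= 808 OR risk BETWEEN 97 AND 100 → 10
txn_id=510: amount >= 808 OR risk BETWEEN 97 AND 100 → 280
txn_id=511: amount >= 808 OR risk BETWEEN 97 AND 100 → 930
txn_id=512: amount >= 808 OR risk BETWEEN 97 AND 100 → 30

870, 60, 530, 640, -81, 680, 770, 610, 180, 10, 280, 930, 30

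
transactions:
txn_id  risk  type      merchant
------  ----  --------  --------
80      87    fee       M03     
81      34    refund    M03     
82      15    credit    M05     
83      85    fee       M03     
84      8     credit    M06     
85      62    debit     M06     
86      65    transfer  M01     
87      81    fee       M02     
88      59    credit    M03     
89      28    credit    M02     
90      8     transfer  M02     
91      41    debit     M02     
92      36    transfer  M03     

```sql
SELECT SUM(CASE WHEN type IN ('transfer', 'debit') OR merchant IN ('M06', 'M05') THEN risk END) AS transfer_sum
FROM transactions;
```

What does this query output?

txn_id=80: ✗
txn_id=81: ✗
txn_id=82: ✓ → 15
txn_id=83: ✗
txn_id=84: ✓ → 8
txn_id=85: ✓ → 62
txn_id=86: ✓ → 65
txn_id=87: ✗
txn_id=88: ✗
txn_id=89: ✗
txn_id=90: ✓ → 8
txn_id=91: ✓ → 41
txn_id=92: ✓ → 36
transfer_sum = 15 + 8 + 62 + 65 + 8 + 41 + 36 = 235

235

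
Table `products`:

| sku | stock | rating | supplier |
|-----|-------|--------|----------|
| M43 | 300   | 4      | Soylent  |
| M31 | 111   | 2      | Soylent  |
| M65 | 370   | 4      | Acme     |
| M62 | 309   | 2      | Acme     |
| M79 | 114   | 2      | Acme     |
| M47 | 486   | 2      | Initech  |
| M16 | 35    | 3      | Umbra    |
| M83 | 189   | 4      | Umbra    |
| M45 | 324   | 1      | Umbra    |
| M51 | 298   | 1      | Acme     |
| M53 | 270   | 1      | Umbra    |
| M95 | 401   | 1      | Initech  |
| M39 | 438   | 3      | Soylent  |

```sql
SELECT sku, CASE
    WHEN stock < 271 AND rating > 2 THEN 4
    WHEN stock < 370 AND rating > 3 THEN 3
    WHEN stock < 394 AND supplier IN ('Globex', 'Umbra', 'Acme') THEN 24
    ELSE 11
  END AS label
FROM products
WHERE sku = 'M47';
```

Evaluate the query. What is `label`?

sku = M47: stock=486, rating=2, supplier=Initech.
stock < 271 AND rating > 2 → false
stock < 370 AND rating > 3 → false
stock < 394 AND supplier IN ('Globex', 'Umbra', 'Acme') → false
No prior WHEN matched → ELSE → 11

11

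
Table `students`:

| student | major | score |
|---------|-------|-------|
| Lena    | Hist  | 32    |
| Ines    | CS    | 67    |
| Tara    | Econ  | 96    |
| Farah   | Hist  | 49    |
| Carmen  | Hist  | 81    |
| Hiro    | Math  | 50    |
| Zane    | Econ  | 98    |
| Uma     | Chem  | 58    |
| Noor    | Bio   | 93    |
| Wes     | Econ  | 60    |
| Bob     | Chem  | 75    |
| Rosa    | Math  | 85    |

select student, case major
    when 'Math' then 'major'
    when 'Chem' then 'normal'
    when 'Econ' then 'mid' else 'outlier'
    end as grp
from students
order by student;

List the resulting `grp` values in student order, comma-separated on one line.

student=Bob: major='Chem' → normal
student=Carmen: ELSE → outlier
student=Farah: ELSE → outlier
student=Hiro: major='Math' → major
student=Ines: ELSE → outlier
student=Lena: ELSE → outlier
student=Noor: ELSE → outlier
student=Rosa: major='Math' → major
student=Tara: major='Econ' → mid
student=Uma: major='Chem' → normal
student=Wes: major='Econ' → mid
student=Zane: major='Econ' → mid

normal, outlier, outlier, major, outlier, outlier, outlier, major, mid, normal, mid, mid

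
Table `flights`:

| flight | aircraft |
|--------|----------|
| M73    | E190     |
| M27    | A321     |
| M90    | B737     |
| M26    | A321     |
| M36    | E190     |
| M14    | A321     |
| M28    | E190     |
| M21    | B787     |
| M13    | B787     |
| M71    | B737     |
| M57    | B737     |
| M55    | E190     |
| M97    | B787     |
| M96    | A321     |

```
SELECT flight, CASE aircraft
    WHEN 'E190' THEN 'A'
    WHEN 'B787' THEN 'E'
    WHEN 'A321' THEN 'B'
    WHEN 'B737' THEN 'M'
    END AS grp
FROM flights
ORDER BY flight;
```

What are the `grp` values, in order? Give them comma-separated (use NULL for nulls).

E, B, E, B, B, A, A, A, M, M, A, M, B, E

flight=M13: aircraft='B787' → E
flight=M14: aircraft='A321' → B
flight=M21: aircraft='B787' → E
flight=M26: aircraft='A321' → B
flight=M27: aircraft='A321' → B
flight=M28: aircraft='E190' → A
flight=M36: aircraft='E190' → A
flight=M55: aircraft='E190' → A
flight=M57: aircraft='B737' → M
flight=M71: aircraft='B737' → M
flight=M73: aircraft='E190' → A
flight=M90: aircraft='B737' → M
flight=M96: aircraft='A321' → B
flight=M97: aircraft='B787' → E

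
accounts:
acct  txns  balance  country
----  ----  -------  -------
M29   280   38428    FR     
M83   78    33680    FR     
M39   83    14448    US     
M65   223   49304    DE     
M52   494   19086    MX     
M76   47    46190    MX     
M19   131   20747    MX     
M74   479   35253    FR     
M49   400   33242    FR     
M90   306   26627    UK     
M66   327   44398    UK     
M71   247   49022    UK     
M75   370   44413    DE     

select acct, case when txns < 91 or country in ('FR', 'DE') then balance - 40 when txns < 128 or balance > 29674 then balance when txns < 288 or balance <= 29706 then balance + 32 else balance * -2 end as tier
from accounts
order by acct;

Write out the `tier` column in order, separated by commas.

acct=M19: txns < 288 or balance <= 29706 → 20779
acct=M29: txns < 91 or country in ('FR', 'DE') → 38388
acct=M39: txns < 91 or country in ('FR', 'DE') → 14408
acct=M49: txns < 91 or country in ('FR', 'DE') → 33202
acct=M52: txns < 288 or balance <= 29706 → 19118
acct=M65: txns < 91 or country in ('FR', 'DE') → 49264
acct=M66: txns < 128 or balance > 29674 → 44398
acct=M71: txns < 128 or balance > 29674 → 49022
acct=M74: txns < 91 or country in ('FR', 'DE') → 35213
acct=M75: txns < 91 or country in ('FR', 'DE') → 44373
acct=M76: txns < 91 or country in ('FR', 'DE') → 46150
acct=M83: txns < 91 or country in ('FR', 'DE') → 33640
acct=M90: txns < 288 or balance <= 29706 → 26659

20779, 38388, 14408, 33202, 19118, 49264, 44398, 49022, 35213, 44373, 46150, 33640, 26659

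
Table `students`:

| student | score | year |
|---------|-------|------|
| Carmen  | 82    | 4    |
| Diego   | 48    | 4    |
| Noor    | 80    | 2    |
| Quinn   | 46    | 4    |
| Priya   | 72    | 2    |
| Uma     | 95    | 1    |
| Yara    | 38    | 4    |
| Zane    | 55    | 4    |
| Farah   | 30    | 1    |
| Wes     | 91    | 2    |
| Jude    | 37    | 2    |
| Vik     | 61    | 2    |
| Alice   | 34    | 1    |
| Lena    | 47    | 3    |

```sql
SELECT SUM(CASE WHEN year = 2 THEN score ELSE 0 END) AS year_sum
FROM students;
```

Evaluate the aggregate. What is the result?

341

student=Carmen: ✗
student=Diego: ✗
student=Noor: ✓ → 80
student=Quinn: ✗
student=Priya: ✓ → 72
student=Uma: ✗
student=Yara: ✗
student=Zane: ✗
student=Farah: ✗
student=Wes: ✓ → 91
student=Jude: ✓ → 37
student=Vik: ✓ → 61
student=Alice: ✗
student=Lena: ✗
year_sum = 80 + 72 + 91 + 37 + 61 = 341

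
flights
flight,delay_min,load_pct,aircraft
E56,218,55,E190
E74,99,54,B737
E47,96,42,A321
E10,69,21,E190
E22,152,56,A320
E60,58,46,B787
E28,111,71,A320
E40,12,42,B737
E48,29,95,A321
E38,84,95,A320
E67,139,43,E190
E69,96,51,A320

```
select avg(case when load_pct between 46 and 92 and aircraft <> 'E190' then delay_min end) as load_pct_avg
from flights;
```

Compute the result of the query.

flight=E56: ✗
flight=E74: ✓ → 99
flight=E47: ✗
flight=E10: ✗
flight=E22: ✓ → 152
flight=E60: ✓ → 58
flight=E28: ✓ → 111
flight=E40: ✗
flight=E48: ✗
flight=E38: ✗
flight=E67: ✗
flight=E69: ✓ → 96
load_pct_avg = (99 + 152 + 58 + 111 + 96) / 5 = 103.2

103.2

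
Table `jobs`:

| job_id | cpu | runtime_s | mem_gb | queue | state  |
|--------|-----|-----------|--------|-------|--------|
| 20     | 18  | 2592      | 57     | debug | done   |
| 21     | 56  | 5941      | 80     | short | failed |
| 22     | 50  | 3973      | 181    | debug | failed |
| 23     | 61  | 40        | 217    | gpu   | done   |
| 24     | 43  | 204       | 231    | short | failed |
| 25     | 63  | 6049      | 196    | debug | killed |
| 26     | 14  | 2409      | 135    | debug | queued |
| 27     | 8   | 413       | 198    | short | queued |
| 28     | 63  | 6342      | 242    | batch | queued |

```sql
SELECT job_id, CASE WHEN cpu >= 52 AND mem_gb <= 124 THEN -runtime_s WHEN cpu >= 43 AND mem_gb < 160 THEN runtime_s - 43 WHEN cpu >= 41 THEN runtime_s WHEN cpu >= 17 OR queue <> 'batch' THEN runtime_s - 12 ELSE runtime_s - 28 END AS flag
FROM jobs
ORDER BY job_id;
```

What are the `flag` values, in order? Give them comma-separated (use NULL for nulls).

2580, -5941, 3973, 40, 204, 6049, 2397, 401, 6342

job_id=20: cpu >= 17 OR queue <> 'batch' → 2580
job_id=21: cpu >= 52 AND mem_gb <= 124 → -5941
job_id=22: cpu >= 41 → 3973
job_id=23: cpu >= 41 → 40
job_id=24: cpu >= 41 → 204
job_id=25: cpu >= 41 → 6049
job_id=26: cpu >= 17 OR queue <> 'batch' → 2397
job_id=27: cpu >= 17 OR queue <> 'batch' → 401
job_id=28: cpu >= 41 → 6342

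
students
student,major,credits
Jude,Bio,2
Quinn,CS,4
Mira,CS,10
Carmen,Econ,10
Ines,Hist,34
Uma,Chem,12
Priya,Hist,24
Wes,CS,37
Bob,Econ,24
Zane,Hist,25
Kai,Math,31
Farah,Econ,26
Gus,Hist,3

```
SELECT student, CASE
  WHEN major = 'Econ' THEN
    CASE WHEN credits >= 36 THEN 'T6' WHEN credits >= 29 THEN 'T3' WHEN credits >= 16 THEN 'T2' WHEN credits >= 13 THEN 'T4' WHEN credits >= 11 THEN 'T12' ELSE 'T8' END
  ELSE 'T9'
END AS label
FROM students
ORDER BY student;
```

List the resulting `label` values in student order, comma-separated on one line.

student=Bob: major='Econ' → inner[credits >= 16] → T2
student=Carmen: major='Econ' → inner[ELSE] → T8
student=Farah: major='Econ' → inner[credits >= 16] → T2
student=Gus: major='Hist' → outer ELSE → T9
student=Ines: major='Hist' → outer ELSE → T9
student=Jude: major='Bio' → outer ELSE → T9
student=Kai: major='Math' → outer ELSE → T9
student=Mira: major='CS' → outer ELSE → T9
student=Priya: major='Hist' → outer ELSE → T9
student=Quinn: major='CS' → outer ELSE → T9
student=Uma: major='Chem' → outer ELSE → T9
student=Wes: major='CS' → outer ELSE → T9
student=Zane: major='Hist' → outer ELSE → T9

T2, T8, T2, T9, T9, T9, T9, T9, T9, T9, T9, T9, T9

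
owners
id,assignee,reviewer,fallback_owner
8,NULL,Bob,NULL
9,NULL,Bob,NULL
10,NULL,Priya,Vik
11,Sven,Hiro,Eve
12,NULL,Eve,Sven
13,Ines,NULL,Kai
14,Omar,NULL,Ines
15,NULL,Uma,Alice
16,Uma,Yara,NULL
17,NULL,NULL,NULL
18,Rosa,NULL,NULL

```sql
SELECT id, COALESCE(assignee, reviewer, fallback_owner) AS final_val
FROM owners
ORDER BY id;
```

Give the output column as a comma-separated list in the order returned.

Bob, Bob, Priya, Sven, Eve, Ines, Omar, Uma, Uma, NULL, Rosa

id=8: assignee=NULL, reviewer=Bob → Bob
id=9: assignee=NULL, reviewer=Bob → Bob
id=10: assignee=NULL, reviewer=Priya → Priya
id=11: assignee=Sven → Sven
id=12: assignee=NULL, reviewer=Eve → Eve
id=13: assignee=Ines → Ines
id=14: assignee=Omar → Omar
id=15: assignee=NULL, reviewer=Uma → Uma
id=16: assignee=Uma → Uma
id=17: assignee=NULL, reviewer=NULL, fallback_owner=NULL (all NULL) → NULL
id=18: assignee=Rosa → Rosa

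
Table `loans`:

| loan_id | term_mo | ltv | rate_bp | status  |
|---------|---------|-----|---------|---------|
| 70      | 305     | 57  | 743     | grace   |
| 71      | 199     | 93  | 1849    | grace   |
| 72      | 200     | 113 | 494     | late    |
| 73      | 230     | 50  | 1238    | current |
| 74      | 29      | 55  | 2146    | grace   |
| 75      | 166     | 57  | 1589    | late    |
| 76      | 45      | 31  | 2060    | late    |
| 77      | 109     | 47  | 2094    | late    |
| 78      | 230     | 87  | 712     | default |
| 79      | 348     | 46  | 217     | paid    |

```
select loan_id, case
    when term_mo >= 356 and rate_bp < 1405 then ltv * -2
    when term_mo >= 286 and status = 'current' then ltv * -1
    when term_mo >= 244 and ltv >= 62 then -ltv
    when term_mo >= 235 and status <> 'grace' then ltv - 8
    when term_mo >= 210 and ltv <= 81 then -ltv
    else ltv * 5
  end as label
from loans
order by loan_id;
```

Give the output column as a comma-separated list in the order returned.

loan_id=70: term_mo >= 210 and ltv <= 81 → -57
loan_id=71: ELSE → 465
loan_id=72: ELSE → 565
loan_id=73: term_mo >= 210 and ltv <= 81 → -50
loan_id=74: ELSE → 275
loan_id=75: ELSE → 285
loan_id=76: ELSE → 155
loan_id=77: ELSE → 235
loan_id=78: ELSE → 435
loan_id=79: term_mo >= 235 and status <> 'grace' → 38

-57, 465, 565, -50, 275, 285, 155, 235, 435, 38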